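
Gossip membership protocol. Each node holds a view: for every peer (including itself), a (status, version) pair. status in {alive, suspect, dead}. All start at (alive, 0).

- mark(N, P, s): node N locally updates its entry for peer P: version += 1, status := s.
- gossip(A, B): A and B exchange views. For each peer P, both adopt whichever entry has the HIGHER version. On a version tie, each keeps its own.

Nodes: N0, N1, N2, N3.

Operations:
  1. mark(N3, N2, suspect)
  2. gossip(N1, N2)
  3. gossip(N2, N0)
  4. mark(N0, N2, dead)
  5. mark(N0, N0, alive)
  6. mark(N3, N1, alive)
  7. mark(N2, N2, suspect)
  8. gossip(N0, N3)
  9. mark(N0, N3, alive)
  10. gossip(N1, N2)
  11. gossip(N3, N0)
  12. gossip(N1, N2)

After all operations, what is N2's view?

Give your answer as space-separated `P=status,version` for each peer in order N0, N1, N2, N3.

Op 1: N3 marks N2=suspect -> (suspect,v1)
Op 2: gossip N1<->N2 -> N1.N0=(alive,v0) N1.N1=(alive,v0) N1.N2=(alive,v0) N1.N3=(alive,v0) | N2.N0=(alive,v0) N2.N1=(alive,v0) N2.N2=(alive,v0) N2.N3=(alive,v0)
Op 3: gossip N2<->N0 -> N2.N0=(alive,v0) N2.N1=(alive,v0) N2.N2=(alive,v0) N2.N3=(alive,v0) | N0.N0=(alive,v0) N0.N1=(alive,v0) N0.N2=(alive,v0) N0.N3=(alive,v0)
Op 4: N0 marks N2=dead -> (dead,v1)
Op 5: N0 marks N0=alive -> (alive,v1)
Op 6: N3 marks N1=alive -> (alive,v1)
Op 7: N2 marks N2=suspect -> (suspect,v1)
Op 8: gossip N0<->N3 -> N0.N0=(alive,v1) N0.N1=(alive,v1) N0.N2=(dead,v1) N0.N3=(alive,v0) | N3.N0=(alive,v1) N3.N1=(alive,v1) N3.N2=(suspect,v1) N3.N3=(alive,v0)
Op 9: N0 marks N3=alive -> (alive,v1)
Op 10: gossip N1<->N2 -> N1.N0=(alive,v0) N1.N1=(alive,v0) N1.N2=(suspect,v1) N1.N3=(alive,v0) | N2.N0=(alive,v0) N2.N1=(alive,v0) N2.N2=(suspect,v1) N2.N3=(alive,v0)
Op 11: gossip N3<->N0 -> N3.N0=(alive,v1) N3.N1=(alive,v1) N3.N2=(suspect,v1) N3.N3=(alive,v1) | N0.N0=(alive,v1) N0.N1=(alive,v1) N0.N2=(dead,v1) N0.N3=(alive,v1)
Op 12: gossip N1<->N2 -> N1.N0=(alive,v0) N1.N1=(alive,v0) N1.N2=(suspect,v1) N1.N3=(alive,v0) | N2.N0=(alive,v0) N2.N1=(alive,v0) N2.N2=(suspect,v1) N2.N3=(alive,v0)

Answer: N0=alive,0 N1=alive,0 N2=suspect,1 N3=alive,0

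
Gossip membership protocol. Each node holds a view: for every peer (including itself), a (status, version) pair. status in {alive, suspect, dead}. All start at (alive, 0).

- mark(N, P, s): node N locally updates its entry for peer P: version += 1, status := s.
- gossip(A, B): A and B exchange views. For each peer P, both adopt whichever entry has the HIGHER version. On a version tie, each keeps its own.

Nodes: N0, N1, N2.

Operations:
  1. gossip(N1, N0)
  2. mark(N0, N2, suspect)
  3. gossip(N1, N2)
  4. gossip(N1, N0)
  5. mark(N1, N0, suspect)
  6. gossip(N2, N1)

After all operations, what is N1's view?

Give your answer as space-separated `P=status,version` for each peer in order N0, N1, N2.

Op 1: gossip N1<->N0 -> N1.N0=(alive,v0) N1.N1=(alive,v0) N1.N2=(alive,v0) | N0.N0=(alive,v0) N0.N1=(alive,v0) N0.N2=(alive,v0)
Op 2: N0 marks N2=suspect -> (suspect,v1)
Op 3: gossip N1<->N2 -> N1.N0=(alive,v0) N1.N1=(alive,v0) N1.N2=(alive,v0) | N2.N0=(alive,v0) N2.N1=(alive,v0) N2.N2=(alive,v0)
Op 4: gossip N1<->N0 -> N1.N0=(alive,v0) N1.N1=(alive,v0) N1.N2=(suspect,v1) | N0.N0=(alive,v0) N0.N1=(alive,v0) N0.N2=(suspect,v1)
Op 5: N1 marks N0=suspect -> (suspect,v1)
Op 6: gossip N2<->N1 -> N2.N0=(suspect,v1) N2.N1=(alive,v0) N2.N2=(suspect,v1) | N1.N0=(suspect,v1) N1.N1=(alive,v0) N1.N2=(suspect,v1)

Answer: N0=suspect,1 N1=alive,0 N2=suspect,1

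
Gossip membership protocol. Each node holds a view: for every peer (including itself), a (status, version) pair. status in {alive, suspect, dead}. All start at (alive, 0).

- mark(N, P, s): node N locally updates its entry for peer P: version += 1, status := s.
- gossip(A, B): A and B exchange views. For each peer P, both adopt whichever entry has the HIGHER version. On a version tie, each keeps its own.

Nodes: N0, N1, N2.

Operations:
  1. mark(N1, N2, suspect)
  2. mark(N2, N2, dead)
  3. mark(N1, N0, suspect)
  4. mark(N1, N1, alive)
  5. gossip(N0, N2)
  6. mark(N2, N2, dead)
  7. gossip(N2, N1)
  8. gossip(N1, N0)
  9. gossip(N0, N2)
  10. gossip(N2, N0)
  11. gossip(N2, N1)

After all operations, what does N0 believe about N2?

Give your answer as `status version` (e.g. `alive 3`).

Answer: dead 2

Derivation:
Op 1: N1 marks N2=suspect -> (suspect,v1)
Op 2: N2 marks N2=dead -> (dead,v1)
Op 3: N1 marks N0=suspect -> (suspect,v1)
Op 4: N1 marks N1=alive -> (alive,v1)
Op 5: gossip N0<->N2 -> N0.N0=(alive,v0) N0.N1=(alive,v0) N0.N2=(dead,v1) | N2.N0=(alive,v0) N2.N1=(alive,v0) N2.N2=(dead,v1)
Op 6: N2 marks N2=dead -> (dead,v2)
Op 7: gossip N2<->N1 -> N2.N0=(suspect,v1) N2.N1=(alive,v1) N2.N2=(dead,v2) | N1.N0=(suspect,v1) N1.N1=(alive,v1) N1.N2=(dead,v2)
Op 8: gossip N1<->N0 -> N1.N0=(suspect,v1) N1.N1=(alive,v1) N1.N2=(dead,v2) | N0.N0=(suspect,v1) N0.N1=(alive,v1) N0.N2=(dead,v2)
Op 9: gossip N0<->N2 -> N0.N0=(suspect,v1) N0.N1=(alive,v1) N0.N2=(dead,v2) | N2.N0=(suspect,v1) N2.N1=(alive,v1) N2.N2=(dead,v2)
Op 10: gossip N2<->N0 -> N2.N0=(suspect,v1) N2.N1=(alive,v1) N2.N2=(dead,v2) | N0.N0=(suspect,v1) N0.N1=(alive,v1) N0.N2=(dead,v2)
Op 11: gossip N2<->N1 -> N2.N0=(suspect,v1) N2.N1=(alive,v1) N2.N2=(dead,v2) | N1.N0=(suspect,v1) N1.N1=(alive,v1) N1.N2=(dead,v2)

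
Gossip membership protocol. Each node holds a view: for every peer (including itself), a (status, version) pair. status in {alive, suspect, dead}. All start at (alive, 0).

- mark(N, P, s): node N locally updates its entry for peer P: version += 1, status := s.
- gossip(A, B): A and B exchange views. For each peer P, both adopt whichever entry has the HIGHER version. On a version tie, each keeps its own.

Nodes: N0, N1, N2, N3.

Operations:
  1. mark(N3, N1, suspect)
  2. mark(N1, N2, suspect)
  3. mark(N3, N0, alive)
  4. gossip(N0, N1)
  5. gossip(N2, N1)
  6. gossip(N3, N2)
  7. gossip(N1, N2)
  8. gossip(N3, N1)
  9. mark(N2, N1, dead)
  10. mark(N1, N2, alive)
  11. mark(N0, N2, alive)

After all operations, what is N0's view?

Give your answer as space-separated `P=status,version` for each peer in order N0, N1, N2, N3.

Answer: N0=alive,0 N1=alive,0 N2=alive,2 N3=alive,0

Derivation:
Op 1: N3 marks N1=suspect -> (suspect,v1)
Op 2: N1 marks N2=suspect -> (suspect,v1)
Op 3: N3 marks N0=alive -> (alive,v1)
Op 4: gossip N0<->N1 -> N0.N0=(alive,v0) N0.N1=(alive,v0) N0.N2=(suspect,v1) N0.N3=(alive,v0) | N1.N0=(alive,v0) N1.N1=(alive,v0) N1.N2=(suspect,v1) N1.N3=(alive,v0)
Op 5: gossip N2<->N1 -> N2.N0=(alive,v0) N2.N1=(alive,v0) N2.N2=(suspect,v1) N2.N3=(alive,v0) | N1.N0=(alive,v0) N1.N1=(alive,v0) N1.N2=(suspect,v1) N1.N3=(alive,v0)
Op 6: gossip N3<->N2 -> N3.N0=(alive,v1) N3.N1=(suspect,v1) N3.N2=(suspect,v1) N3.N3=(alive,v0) | N2.N0=(alive,v1) N2.N1=(suspect,v1) N2.N2=(suspect,v1) N2.N3=(alive,v0)
Op 7: gossip N1<->N2 -> N1.N0=(alive,v1) N1.N1=(suspect,v1) N1.N2=(suspect,v1) N1.N3=(alive,v0) | N2.N0=(alive,v1) N2.N1=(suspect,v1) N2.N2=(suspect,v1) N2.N3=(alive,v0)
Op 8: gossip N3<->N1 -> N3.N0=(alive,v1) N3.N1=(suspect,v1) N3.N2=(suspect,v1) N3.N3=(alive,v0) | N1.N0=(alive,v1) N1.N1=(suspect,v1) N1.N2=(suspect,v1) N1.N3=(alive,v0)
Op 9: N2 marks N1=dead -> (dead,v2)
Op 10: N1 marks N2=alive -> (alive,v2)
Op 11: N0 marks N2=alive -> (alive,v2)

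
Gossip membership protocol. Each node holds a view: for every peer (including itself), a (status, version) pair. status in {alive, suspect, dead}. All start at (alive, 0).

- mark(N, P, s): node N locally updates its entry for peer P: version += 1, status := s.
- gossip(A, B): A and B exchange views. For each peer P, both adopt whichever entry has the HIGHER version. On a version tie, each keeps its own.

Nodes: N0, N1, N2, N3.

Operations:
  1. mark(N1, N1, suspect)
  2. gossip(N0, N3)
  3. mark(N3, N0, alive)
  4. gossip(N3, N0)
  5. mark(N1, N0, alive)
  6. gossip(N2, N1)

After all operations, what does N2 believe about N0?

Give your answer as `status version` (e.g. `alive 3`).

Answer: alive 1

Derivation:
Op 1: N1 marks N1=suspect -> (suspect,v1)
Op 2: gossip N0<->N3 -> N0.N0=(alive,v0) N0.N1=(alive,v0) N0.N2=(alive,v0) N0.N3=(alive,v0) | N3.N0=(alive,v0) N3.N1=(alive,v0) N3.N2=(alive,v0) N3.N3=(alive,v0)
Op 3: N3 marks N0=alive -> (alive,v1)
Op 4: gossip N3<->N0 -> N3.N0=(alive,v1) N3.N1=(alive,v0) N3.N2=(alive,v0) N3.N3=(alive,v0) | N0.N0=(alive,v1) N0.N1=(alive,v0) N0.N2=(alive,v0) N0.N3=(alive,v0)
Op 5: N1 marks N0=alive -> (alive,v1)
Op 6: gossip N2<->N1 -> N2.N0=(alive,v1) N2.N1=(suspect,v1) N2.N2=(alive,v0) N2.N3=(alive,v0) | N1.N0=(alive,v1) N1.N1=(suspect,v1) N1.N2=(alive,v0) N1.N3=(alive,v0)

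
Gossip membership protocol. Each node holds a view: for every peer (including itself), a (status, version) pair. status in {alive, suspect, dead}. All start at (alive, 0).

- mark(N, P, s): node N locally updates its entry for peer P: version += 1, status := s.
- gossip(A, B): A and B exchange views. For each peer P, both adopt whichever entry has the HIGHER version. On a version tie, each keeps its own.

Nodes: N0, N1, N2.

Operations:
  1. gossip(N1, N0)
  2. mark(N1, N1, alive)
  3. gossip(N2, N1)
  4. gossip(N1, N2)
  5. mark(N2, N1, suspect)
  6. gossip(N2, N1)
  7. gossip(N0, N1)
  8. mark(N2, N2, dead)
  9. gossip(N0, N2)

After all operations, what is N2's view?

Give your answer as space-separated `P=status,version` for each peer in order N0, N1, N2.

Answer: N0=alive,0 N1=suspect,2 N2=dead,1

Derivation:
Op 1: gossip N1<->N0 -> N1.N0=(alive,v0) N1.N1=(alive,v0) N1.N2=(alive,v0) | N0.N0=(alive,v0) N0.N1=(alive,v0) N0.N2=(alive,v0)
Op 2: N1 marks N1=alive -> (alive,v1)
Op 3: gossip N2<->N1 -> N2.N0=(alive,v0) N2.N1=(alive,v1) N2.N2=(alive,v0) | N1.N0=(alive,v0) N1.N1=(alive,v1) N1.N2=(alive,v0)
Op 4: gossip N1<->N2 -> N1.N0=(alive,v0) N1.N1=(alive,v1) N1.N2=(alive,v0) | N2.N0=(alive,v0) N2.N1=(alive,v1) N2.N2=(alive,v0)
Op 5: N2 marks N1=suspect -> (suspect,v2)
Op 6: gossip N2<->N1 -> N2.N0=(alive,v0) N2.N1=(suspect,v2) N2.N2=(alive,v0) | N1.N0=(alive,v0) N1.N1=(suspect,v2) N1.N2=(alive,v0)
Op 7: gossip N0<->N1 -> N0.N0=(alive,v0) N0.N1=(suspect,v2) N0.N2=(alive,v0) | N1.N0=(alive,v0) N1.N1=(suspect,v2) N1.N2=(alive,v0)
Op 8: N2 marks N2=dead -> (dead,v1)
Op 9: gossip N0<->N2 -> N0.N0=(alive,v0) N0.N1=(suspect,v2) N0.N2=(dead,v1) | N2.N0=(alive,v0) N2.N1=(suspect,v2) N2.N2=(dead,v1)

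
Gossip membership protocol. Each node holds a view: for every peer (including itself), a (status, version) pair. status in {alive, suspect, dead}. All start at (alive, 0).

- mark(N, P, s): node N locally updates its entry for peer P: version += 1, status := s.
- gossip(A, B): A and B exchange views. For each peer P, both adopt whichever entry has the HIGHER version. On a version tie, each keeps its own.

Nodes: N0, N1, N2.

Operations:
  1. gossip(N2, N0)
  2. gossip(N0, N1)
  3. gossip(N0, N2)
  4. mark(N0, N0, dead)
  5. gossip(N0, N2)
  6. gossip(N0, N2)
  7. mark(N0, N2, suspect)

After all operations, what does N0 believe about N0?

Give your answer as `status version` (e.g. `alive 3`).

Answer: dead 1

Derivation:
Op 1: gossip N2<->N0 -> N2.N0=(alive,v0) N2.N1=(alive,v0) N2.N2=(alive,v0) | N0.N0=(alive,v0) N0.N1=(alive,v0) N0.N2=(alive,v0)
Op 2: gossip N0<->N1 -> N0.N0=(alive,v0) N0.N1=(alive,v0) N0.N2=(alive,v0) | N1.N0=(alive,v0) N1.N1=(alive,v0) N1.N2=(alive,v0)
Op 3: gossip N0<->N2 -> N0.N0=(alive,v0) N0.N1=(alive,v0) N0.N2=(alive,v0) | N2.N0=(alive,v0) N2.N1=(alive,v0) N2.N2=(alive,v0)
Op 4: N0 marks N0=dead -> (dead,v1)
Op 5: gossip N0<->N2 -> N0.N0=(dead,v1) N0.N1=(alive,v0) N0.N2=(alive,v0) | N2.N0=(dead,v1) N2.N1=(alive,v0) N2.N2=(alive,v0)
Op 6: gossip N0<->N2 -> N0.N0=(dead,v1) N0.N1=(alive,v0) N0.N2=(alive,v0) | N2.N0=(dead,v1) N2.N1=(alive,v0) N2.N2=(alive,v0)
Op 7: N0 marks N2=suspect -> (suspect,v1)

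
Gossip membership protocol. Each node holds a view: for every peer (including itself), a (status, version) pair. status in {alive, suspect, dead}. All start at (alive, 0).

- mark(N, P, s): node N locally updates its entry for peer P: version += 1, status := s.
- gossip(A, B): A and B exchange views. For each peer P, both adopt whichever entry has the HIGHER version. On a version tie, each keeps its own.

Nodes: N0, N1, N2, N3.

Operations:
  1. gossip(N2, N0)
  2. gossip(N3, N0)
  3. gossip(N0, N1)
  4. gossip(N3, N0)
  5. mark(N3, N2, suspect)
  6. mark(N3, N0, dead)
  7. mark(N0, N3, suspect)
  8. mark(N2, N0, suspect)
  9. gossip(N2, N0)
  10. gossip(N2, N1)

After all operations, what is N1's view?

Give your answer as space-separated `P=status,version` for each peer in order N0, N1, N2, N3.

Answer: N0=suspect,1 N1=alive,0 N2=alive,0 N3=suspect,1

Derivation:
Op 1: gossip N2<->N0 -> N2.N0=(alive,v0) N2.N1=(alive,v0) N2.N2=(alive,v0) N2.N3=(alive,v0) | N0.N0=(alive,v0) N0.N1=(alive,v0) N0.N2=(alive,v0) N0.N3=(alive,v0)
Op 2: gossip N3<->N0 -> N3.N0=(alive,v0) N3.N1=(alive,v0) N3.N2=(alive,v0) N3.N3=(alive,v0) | N0.N0=(alive,v0) N0.N1=(alive,v0) N0.N2=(alive,v0) N0.N3=(alive,v0)
Op 3: gossip N0<->N1 -> N0.N0=(alive,v0) N0.N1=(alive,v0) N0.N2=(alive,v0) N0.N3=(alive,v0) | N1.N0=(alive,v0) N1.N1=(alive,v0) N1.N2=(alive,v0) N1.N3=(alive,v0)
Op 4: gossip N3<->N0 -> N3.N0=(alive,v0) N3.N1=(alive,v0) N3.N2=(alive,v0) N3.N3=(alive,v0) | N0.N0=(alive,v0) N0.N1=(alive,v0) N0.N2=(alive,v0) N0.N3=(alive,v0)
Op 5: N3 marks N2=suspect -> (suspect,v1)
Op 6: N3 marks N0=dead -> (dead,v1)
Op 7: N0 marks N3=suspect -> (suspect,v1)
Op 8: N2 marks N0=suspect -> (suspect,v1)
Op 9: gossip N2<->N0 -> N2.N0=(suspect,v1) N2.N1=(alive,v0) N2.N2=(alive,v0) N2.N3=(suspect,v1) | N0.N0=(suspect,v1) N0.N1=(alive,v0) N0.N2=(alive,v0) N0.N3=(suspect,v1)
Op 10: gossip N2<->N1 -> N2.N0=(suspect,v1) N2.N1=(alive,v0) N2.N2=(alive,v0) N2.N3=(suspect,v1) | N1.N0=(suspect,v1) N1.N1=(alive,v0) N1.N2=(alive,v0) N1.N3=(suspect,v1)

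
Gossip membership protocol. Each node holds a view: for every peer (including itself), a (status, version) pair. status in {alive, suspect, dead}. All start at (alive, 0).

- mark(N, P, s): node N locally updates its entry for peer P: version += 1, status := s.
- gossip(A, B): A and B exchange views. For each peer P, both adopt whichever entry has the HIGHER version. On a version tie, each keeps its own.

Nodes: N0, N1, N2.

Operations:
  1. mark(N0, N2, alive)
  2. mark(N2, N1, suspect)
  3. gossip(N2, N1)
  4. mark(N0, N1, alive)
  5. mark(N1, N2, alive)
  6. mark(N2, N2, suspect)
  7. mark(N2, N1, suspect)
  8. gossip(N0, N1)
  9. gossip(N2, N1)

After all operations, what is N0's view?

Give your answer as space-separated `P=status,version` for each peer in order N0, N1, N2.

Answer: N0=alive,0 N1=alive,1 N2=alive,1

Derivation:
Op 1: N0 marks N2=alive -> (alive,v1)
Op 2: N2 marks N1=suspect -> (suspect,v1)
Op 3: gossip N2<->N1 -> N2.N0=(alive,v0) N2.N1=(suspect,v1) N2.N2=(alive,v0) | N1.N0=(alive,v0) N1.N1=(suspect,v1) N1.N2=(alive,v0)
Op 4: N0 marks N1=alive -> (alive,v1)
Op 5: N1 marks N2=alive -> (alive,v1)
Op 6: N2 marks N2=suspect -> (suspect,v1)
Op 7: N2 marks N1=suspect -> (suspect,v2)
Op 8: gossip N0<->N1 -> N0.N0=(alive,v0) N0.N1=(alive,v1) N0.N2=(alive,v1) | N1.N0=(alive,v0) N1.N1=(suspect,v1) N1.N2=(alive,v1)
Op 9: gossip N2<->N1 -> N2.N0=(alive,v0) N2.N1=(suspect,v2) N2.N2=(suspect,v1) | N1.N0=(alive,v0) N1.N1=(suspect,v2) N1.N2=(alive,v1)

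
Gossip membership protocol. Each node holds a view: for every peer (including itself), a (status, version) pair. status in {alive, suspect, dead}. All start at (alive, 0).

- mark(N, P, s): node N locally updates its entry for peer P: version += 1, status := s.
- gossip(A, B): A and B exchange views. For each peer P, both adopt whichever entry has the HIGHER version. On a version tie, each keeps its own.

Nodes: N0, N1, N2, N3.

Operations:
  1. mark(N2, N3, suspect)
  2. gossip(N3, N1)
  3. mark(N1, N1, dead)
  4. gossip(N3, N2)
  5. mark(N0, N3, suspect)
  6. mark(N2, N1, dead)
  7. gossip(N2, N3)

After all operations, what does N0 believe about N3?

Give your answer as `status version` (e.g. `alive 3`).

Op 1: N2 marks N3=suspect -> (suspect,v1)
Op 2: gossip N3<->N1 -> N3.N0=(alive,v0) N3.N1=(alive,v0) N3.N2=(alive,v0) N3.N3=(alive,v0) | N1.N0=(alive,v0) N1.N1=(alive,v0) N1.N2=(alive,v0) N1.N3=(alive,v0)
Op 3: N1 marks N1=dead -> (dead,v1)
Op 4: gossip N3<->N2 -> N3.N0=(alive,v0) N3.N1=(alive,v0) N3.N2=(alive,v0) N3.N3=(suspect,v1) | N2.N0=(alive,v0) N2.N1=(alive,v0) N2.N2=(alive,v0) N2.N3=(suspect,v1)
Op 5: N0 marks N3=suspect -> (suspect,v1)
Op 6: N2 marks N1=dead -> (dead,v1)
Op 7: gossip N2<->N3 -> N2.N0=(alive,v0) N2.N1=(dead,v1) N2.N2=(alive,v0) N2.N3=(suspect,v1) | N3.N0=(alive,v0) N3.N1=(dead,v1) N3.N2=(alive,v0) N3.N3=(suspect,v1)

Answer: suspect 1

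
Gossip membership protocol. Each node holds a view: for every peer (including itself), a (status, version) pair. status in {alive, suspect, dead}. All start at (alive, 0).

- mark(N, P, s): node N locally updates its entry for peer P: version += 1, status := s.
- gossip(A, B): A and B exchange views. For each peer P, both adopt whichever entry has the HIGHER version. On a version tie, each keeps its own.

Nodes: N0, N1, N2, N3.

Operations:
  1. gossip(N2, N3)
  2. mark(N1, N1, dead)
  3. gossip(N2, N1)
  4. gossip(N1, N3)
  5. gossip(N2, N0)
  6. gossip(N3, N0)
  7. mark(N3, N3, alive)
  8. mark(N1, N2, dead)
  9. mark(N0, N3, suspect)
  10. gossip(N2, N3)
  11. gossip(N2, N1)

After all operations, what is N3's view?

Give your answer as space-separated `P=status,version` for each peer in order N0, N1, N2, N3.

Answer: N0=alive,0 N1=dead,1 N2=alive,0 N3=alive,1

Derivation:
Op 1: gossip N2<->N3 -> N2.N0=(alive,v0) N2.N1=(alive,v0) N2.N2=(alive,v0) N2.N3=(alive,v0) | N3.N0=(alive,v0) N3.N1=(alive,v0) N3.N2=(alive,v0) N3.N3=(alive,v0)
Op 2: N1 marks N1=dead -> (dead,v1)
Op 3: gossip N2<->N1 -> N2.N0=(alive,v0) N2.N1=(dead,v1) N2.N2=(alive,v0) N2.N3=(alive,v0) | N1.N0=(alive,v0) N1.N1=(dead,v1) N1.N2=(alive,v0) N1.N3=(alive,v0)
Op 4: gossip N1<->N3 -> N1.N0=(alive,v0) N1.N1=(dead,v1) N1.N2=(alive,v0) N1.N3=(alive,v0) | N3.N0=(alive,v0) N3.N1=(dead,v1) N3.N2=(alive,v0) N3.N3=(alive,v0)
Op 5: gossip N2<->N0 -> N2.N0=(alive,v0) N2.N1=(dead,v1) N2.N2=(alive,v0) N2.N3=(alive,v0) | N0.N0=(alive,v0) N0.N1=(dead,v1) N0.N2=(alive,v0) N0.N3=(alive,v0)
Op 6: gossip N3<->N0 -> N3.N0=(alive,v0) N3.N1=(dead,v1) N3.N2=(alive,v0) N3.N3=(alive,v0) | N0.N0=(alive,v0) N0.N1=(dead,v1) N0.N2=(alive,v0) N0.N3=(alive,v0)
Op 7: N3 marks N3=alive -> (alive,v1)
Op 8: N1 marks N2=dead -> (dead,v1)
Op 9: N0 marks N3=suspect -> (suspect,v1)
Op 10: gossip N2<->N3 -> N2.N0=(alive,v0) N2.N1=(dead,v1) N2.N2=(alive,v0) N2.N3=(alive,v1) | N3.N0=(alive,v0) N3.N1=(dead,v1) N3.N2=(alive,v0) N3.N3=(alive,v1)
Op 11: gossip N2<->N1 -> N2.N0=(alive,v0) N2.N1=(dead,v1) N2.N2=(dead,v1) N2.N3=(alive,v1) | N1.N0=(alive,v0) N1.N1=(dead,v1) N1.N2=(dead,v1) N1.N3=(alive,v1)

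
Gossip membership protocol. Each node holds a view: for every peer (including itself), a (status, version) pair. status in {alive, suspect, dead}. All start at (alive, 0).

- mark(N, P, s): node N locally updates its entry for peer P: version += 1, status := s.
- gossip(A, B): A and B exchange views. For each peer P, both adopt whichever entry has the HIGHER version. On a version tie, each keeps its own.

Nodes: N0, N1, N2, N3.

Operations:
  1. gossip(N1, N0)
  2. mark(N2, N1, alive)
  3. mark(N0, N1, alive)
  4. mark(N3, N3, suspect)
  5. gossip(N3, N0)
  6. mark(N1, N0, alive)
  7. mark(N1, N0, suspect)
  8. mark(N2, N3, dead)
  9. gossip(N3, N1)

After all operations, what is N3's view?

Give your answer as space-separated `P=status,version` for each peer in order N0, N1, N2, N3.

Op 1: gossip N1<->N0 -> N1.N0=(alive,v0) N1.N1=(alive,v0) N1.N2=(alive,v0) N1.N3=(alive,v0) | N0.N0=(alive,v0) N0.N1=(alive,v0) N0.N2=(alive,v0) N0.N3=(alive,v0)
Op 2: N2 marks N1=alive -> (alive,v1)
Op 3: N0 marks N1=alive -> (alive,v1)
Op 4: N3 marks N3=suspect -> (suspect,v1)
Op 5: gossip N3<->N0 -> N3.N0=(alive,v0) N3.N1=(alive,v1) N3.N2=(alive,v0) N3.N3=(suspect,v1) | N0.N0=(alive,v0) N0.N1=(alive,v1) N0.N2=(alive,v0) N0.N3=(suspect,v1)
Op 6: N1 marks N0=alive -> (alive,v1)
Op 7: N1 marks N0=suspect -> (suspect,v2)
Op 8: N2 marks N3=dead -> (dead,v1)
Op 9: gossip N3<->N1 -> N3.N0=(suspect,v2) N3.N1=(alive,v1) N3.N2=(alive,v0) N3.N3=(suspect,v1) | N1.N0=(suspect,v2) N1.N1=(alive,v1) N1.N2=(alive,v0) N1.N3=(suspect,v1)

Answer: N0=suspect,2 N1=alive,1 N2=alive,0 N3=suspect,1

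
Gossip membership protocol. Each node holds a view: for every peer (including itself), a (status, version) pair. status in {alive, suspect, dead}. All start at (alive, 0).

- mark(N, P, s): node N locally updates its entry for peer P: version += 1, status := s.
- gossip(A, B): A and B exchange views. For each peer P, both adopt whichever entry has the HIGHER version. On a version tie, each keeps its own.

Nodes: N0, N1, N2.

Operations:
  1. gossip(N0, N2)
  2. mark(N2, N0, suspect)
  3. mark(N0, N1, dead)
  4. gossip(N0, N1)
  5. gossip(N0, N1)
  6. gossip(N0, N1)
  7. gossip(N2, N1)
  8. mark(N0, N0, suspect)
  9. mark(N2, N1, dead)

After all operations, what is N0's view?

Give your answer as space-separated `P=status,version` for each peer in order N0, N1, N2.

Op 1: gossip N0<->N2 -> N0.N0=(alive,v0) N0.N1=(alive,v0) N0.N2=(alive,v0) | N2.N0=(alive,v0) N2.N1=(alive,v0) N2.N2=(alive,v0)
Op 2: N2 marks N0=suspect -> (suspect,v1)
Op 3: N0 marks N1=dead -> (dead,v1)
Op 4: gossip N0<->N1 -> N0.N0=(alive,v0) N0.N1=(dead,v1) N0.N2=(alive,v0) | N1.N0=(alive,v0) N1.N1=(dead,v1) N1.N2=(alive,v0)
Op 5: gossip N0<->N1 -> N0.N0=(alive,v0) N0.N1=(dead,v1) N0.N2=(alive,v0) | N1.N0=(alive,v0) N1.N1=(dead,v1) N1.N2=(alive,v0)
Op 6: gossip N0<->N1 -> N0.N0=(alive,v0) N0.N1=(dead,v1) N0.N2=(alive,v0) | N1.N0=(alive,v0) N1.N1=(dead,v1) N1.N2=(alive,v0)
Op 7: gossip N2<->N1 -> N2.N0=(suspect,v1) N2.N1=(dead,v1) N2.N2=(alive,v0) | N1.N0=(suspect,v1) N1.N1=(dead,v1) N1.N2=(alive,v0)
Op 8: N0 marks N0=suspect -> (suspect,v1)
Op 9: N2 marks N1=dead -> (dead,v2)

Answer: N0=suspect,1 N1=dead,1 N2=alive,0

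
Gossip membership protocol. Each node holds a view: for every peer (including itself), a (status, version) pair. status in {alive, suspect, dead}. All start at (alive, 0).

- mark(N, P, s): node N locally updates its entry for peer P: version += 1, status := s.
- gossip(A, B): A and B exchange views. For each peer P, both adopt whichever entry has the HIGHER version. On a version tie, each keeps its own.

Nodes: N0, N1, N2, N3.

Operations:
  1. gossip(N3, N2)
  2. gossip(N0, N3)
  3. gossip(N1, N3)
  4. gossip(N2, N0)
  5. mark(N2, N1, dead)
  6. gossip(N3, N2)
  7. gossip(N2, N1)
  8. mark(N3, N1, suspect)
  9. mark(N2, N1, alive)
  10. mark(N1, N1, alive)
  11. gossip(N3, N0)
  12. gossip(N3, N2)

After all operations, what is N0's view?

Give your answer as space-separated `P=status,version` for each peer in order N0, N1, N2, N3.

Answer: N0=alive,0 N1=suspect,2 N2=alive,0 N3=alive,0

Derivation:
Op 1: gossip N3<->N2 -> N3.N0=(alive,v0) N3.N1=(alive,v0) N3.N2=(alive,v0) N3.N3=(alive,v0) | N2.N0=(alive,v0) N2.N1=(alive,v0) N2.N2=(alive,v0) N2.N3=(alive,v0)
Op 2: gossip N0<->N3 -> N0.N0=(alive,v0) N0.N1=(alive,v0) N0.N2=(alive,v0) N0.N3=(alive,v0) | N3.N0=(alive,v0) N3.N1=(alive,v0) N3.N2=(alive,v0) N3.N3=(alive,v0)
Op 3: gossip N1<->N3 -> N1.N0=(alive,v0) N1.N1=(alive,v0) N1.N2=(alive,v0) N1.N3=(alive,v0) | N3.N0=(alive,v0) N3.N1=(alive,v0) N3.N2=(alive,v0) N3.N3=(alive,v0)
Op 4: gossip N2<->N0 -> N2.N0=(alive,v0) N2.N1=(alive,v0) N2.N2=(alive,v0) N2.N3=(alive,v0) | N0.N0=(alive,v0) N0.N1=(alive,v0) N0.N2=(alive,v0) N0.N3=(alive,v0)
Op 5: N2 marks N1=dead -> (dead,v1)
Op 6: gossip N3<->N2 -> N3.N0=(alive,v0) N3.N1=(dead,v1) N3.N2=(alive,v0) N3.N3=(alive,v0) | N2.N0=(alive,v0) N2.N1=(dead,v1) N2.N2=(alive,v0) N2.N3=(alive,v0)
Op 7: gossip N2<->N1 -> N2.N0=(alive,v0) N2.N1=(dead,v1) N2.N2=(alive,v0) N2.N3=(alive,v0) | N1.N0=(alive,v0) N1.N1=(dead,v1) N1.N2=(alive,v0) N1.N3=(alive,v0)
Op 8: N3 marks N1=suspect -> (suspect,v2)
Op 9: N2 marks N1=alive -> (alive,v2)
Op 10: N1 marks N1=alive -> (alive,v2)
Op 11: gossip N3<->N0 -> N3.N0=(alive,v0) N3.N1=(suspect,v2) N3.N2=(alive,v0) N3.N3=(alive,v0) | N0.N0=(alive,v0) N0.N1=(suspect,v2) N0.N2=(alive,v0) N0.N3=(alive,v0)
Op 12: gossip N3<->N2 -> N3.N0=(alive,v0) N3.N1=(suspect,v2) N3.N2=(alive,v0) N3.N3=(alive,v0) | N2.N0=(alive,v0) N2.N1=(alive,v2) N2.N2=(alive,v0) N2.N3=(alive,v0)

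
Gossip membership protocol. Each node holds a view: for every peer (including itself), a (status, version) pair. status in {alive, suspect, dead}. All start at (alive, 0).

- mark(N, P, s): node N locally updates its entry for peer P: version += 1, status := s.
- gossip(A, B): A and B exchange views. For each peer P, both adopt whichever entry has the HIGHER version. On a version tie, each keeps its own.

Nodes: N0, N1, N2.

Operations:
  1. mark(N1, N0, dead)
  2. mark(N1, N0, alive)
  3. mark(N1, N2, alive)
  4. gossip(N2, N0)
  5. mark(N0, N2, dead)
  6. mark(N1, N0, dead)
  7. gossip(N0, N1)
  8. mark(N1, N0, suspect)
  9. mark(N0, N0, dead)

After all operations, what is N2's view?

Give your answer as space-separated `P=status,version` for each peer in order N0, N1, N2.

Answer: N0=alive,0 N1=alive,0 N2=alive,0

Derivation:
Op 1: N1 marks N0=dead -> (dead,v1)
Op 2: N1 marks N0=alive -> (alive,v2)
Op 3: N1 marks N2=alive -> (alive,v1)
Op 4: gossip N2<->N0 -> N2.N0=(alive,v0) N2.N1=(alive,v0) N2.N2=(alive,v0) | N0.N0=(alive,v0) N0.N1=(alive,v0) N0.N2=(alive,v0)
Op 5: N0 marks N2=dead -> (dead,v1)
Op 6: N1 marks N0=dead -> (dead,v3)
Op 7: gossip N0<->N1 -> N0.N0=(dead,v3) N0.N1=(alive,v0) N0.N2=(dead,v1) | N1.N0=(dead,v3) N1.N1=(alive,v0) N1.N2=(alive,v1)
Op 8: N1 marks N0=suspect -> (suspect,v4)
Op 9: N0 marks N0=dead -> (dead,v4)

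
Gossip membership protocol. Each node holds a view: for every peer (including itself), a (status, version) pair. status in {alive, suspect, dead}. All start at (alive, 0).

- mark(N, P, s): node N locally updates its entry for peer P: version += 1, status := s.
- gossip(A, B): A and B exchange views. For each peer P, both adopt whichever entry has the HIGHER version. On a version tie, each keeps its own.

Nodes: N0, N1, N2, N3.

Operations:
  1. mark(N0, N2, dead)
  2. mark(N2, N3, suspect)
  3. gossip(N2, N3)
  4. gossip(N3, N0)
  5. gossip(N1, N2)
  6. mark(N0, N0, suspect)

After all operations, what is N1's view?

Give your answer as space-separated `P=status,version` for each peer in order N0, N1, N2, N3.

Op 1: N0 marks N2=dead -> (dead,v1)
Op 2: N2 marks N3=suspect -> (suspect,v1)
Op 3: gossip N2<->N3 -> N2.N0=(alive,v0) N2.N1=(alive,v0) N2.N2=(alive,v0) N2.N3=(suspect,v1) | N3.N0=(alive,v0) N3.N1=(alive,v0) N3.N2=(alive,v0) N3.N3=(suspect,v1)
Op 4: gossip N3<->N0 -> N3.N0=(alive,v0) N3.N1=(alive,v0) N3.N2=(dead,v1) N3.N3=(suspect,v1) | N0.N0=(alive,v0) N0.N1=(alive,v0) N0.N2=(dead,v1) N0.N3=(suspect,v1)
Op 5: gossip N1<->N2 -> N1.N0=(alive,v0) N1.N1=(alive,v0) N1.N2=(alive,v0) N1.N3=(suspect,v1) | N2.N0=(alive,v0) N2.N1=(alive,v0) N2.N2=(alive,v0) N2.N3=(suspect,v1)
Op 6: N0 marks N0=suspect -> (suspect,v1)

Answer: N0=alive,0 N1=alive,0 N2=alive,0 N3=suspect,1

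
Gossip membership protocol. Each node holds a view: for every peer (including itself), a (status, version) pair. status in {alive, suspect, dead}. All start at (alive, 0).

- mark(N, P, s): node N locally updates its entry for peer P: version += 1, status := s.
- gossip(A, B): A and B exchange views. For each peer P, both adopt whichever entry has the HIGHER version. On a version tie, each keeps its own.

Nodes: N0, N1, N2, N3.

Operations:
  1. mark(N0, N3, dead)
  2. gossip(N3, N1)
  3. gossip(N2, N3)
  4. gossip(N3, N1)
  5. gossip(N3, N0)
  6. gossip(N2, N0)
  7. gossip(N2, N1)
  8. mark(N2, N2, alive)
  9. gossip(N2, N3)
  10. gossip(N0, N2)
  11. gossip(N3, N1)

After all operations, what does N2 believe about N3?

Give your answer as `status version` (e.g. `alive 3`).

Answer: dead 1

Derivation:
Op 1: N0 marks N3=dead -> (dead,v1)
Op 2: gossip N3<->N1 -> N3.N0=(alive,v0) N3.N1=(alive,v0) N3.N2=(alive,v0) N3.N3=(alive,v0) | N1.N0=(alive,v0) N1.N1=(alive,v0) N1.N2=(alive,v0) N1.N3=(alive,v0)
Op 3: gossip N2<->N3 -> N2.N0=(alive,v0) N2.N1=(alive,v0) N2.N2=(alive,v0) N2.N3=(alive,v0) | N3.N0=(alive,v0) N3.N1=(alive,v0) N3.N2=(alive,v0) N3.N3=(alive,v0)
Op 4: gossip N3<->N1 -> N3.N0=(alive,v0) N3.N1=(alive,v0) N3.N2=(alive,v0) N3.N3=(alive,v0) | N1.N0=(alive,v0) N1.N1=(alive,v0) N1.N2=(alive,v0) N1.N3=(alive,v0)
Op 5: gossip N3<->N0 -> N3.N0=(alive,v0) N3.N1=(alive,v0) N3.N2=(alive,v0) N3.N3=(dead,v1) | N0.N0=(alive,v0) N0.N1=(alive,v0) N0.N2=(alive,v0) N0.N3=(dead,v1)
Op 6: gossip N2<->N0 -> N2.N0=(alive,v0) N2.N1=(alive,v0) N2.N2=(alive,v0) N2.N3=(dead,v1) | N0.N0=(alive,v0) N0.N1=(alive,v0) N0.N2=(alive,v0) N0.N3=(dead,v1)
Op 7: gossip N2<->N1 -> N2.N0=(alive,v0) N2.N1=(alive,v0) N2.N2=(alive,v0) N2.N3=(dead,v1) | N1.N0=(alive,v0) N1.N1=(alive,v0) N1.N2=(alive,v0) N1.N3=(dead,v1)
Op 8: N2 marks N2=alive -> (alive,v1)
Op 9: gossip N2<->N3 -> N2.N0=(alive,v0) N2.N1=(alive,v0) N2.N2=(alive,v1) N2.N3=(dead,v1) | N3.N0=(alive,v0) N3.N1=(alive,v0) N3.N2=(alive,v1) N3.N3=(dead,v1)
Op 10: gossip N0<->N2 -> N0.N0=(alive,v0) N0.N1=(alive,v0) N0.N2=(alive,v1) N0.N3=(dead,v1) | N2.N0=(alive,v0) N2.N1=(alive,v0) N2.N2=(alive,v1) N2.N3=(dead,v1)
Op 11: gossip N3<->N1 -> N3.N0=(alive,v0) N3.N1=(alive,v0) N3.N2=(alive,v1) N3.N3=(dead,v1) | N1.N0=(alive,v0) N1.N1=(alive,v0) N1.N2=(alive,v1) N1.N3=(dead,v1)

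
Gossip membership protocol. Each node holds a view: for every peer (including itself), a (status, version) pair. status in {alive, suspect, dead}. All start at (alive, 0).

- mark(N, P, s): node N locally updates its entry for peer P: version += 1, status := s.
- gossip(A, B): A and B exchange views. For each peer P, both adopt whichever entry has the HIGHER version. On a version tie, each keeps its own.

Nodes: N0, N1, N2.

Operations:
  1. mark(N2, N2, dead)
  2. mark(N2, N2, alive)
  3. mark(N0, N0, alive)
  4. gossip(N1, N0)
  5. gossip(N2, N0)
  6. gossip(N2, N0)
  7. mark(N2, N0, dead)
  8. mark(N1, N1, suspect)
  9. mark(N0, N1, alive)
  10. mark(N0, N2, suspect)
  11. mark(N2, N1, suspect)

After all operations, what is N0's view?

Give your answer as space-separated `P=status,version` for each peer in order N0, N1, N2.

Op 1: N2 marks N2=dead -> (dead,v1)
Op 2: N2 marks N2=alive -> (alive,v2)
Op 3: N0 marks N0=alive -> (alive,v1)
Op 4: gossip N1<->N0 -> N1.N0=(alive,v1) N1.N1=(alive,v0) N1.N2=(alive,v0) | N0.N0=(alive,v1) N0.N1=(alive,v0) N0.N2=(alive,v0)
Op 5: gossip N2<->N0 -> N2.N0=(alive,v1) N2.N1=(alive,v0) N2.N2=(alive,v2) | N0.N0=(alive,v1) N0.N1=(alive,v0) N0.N2=(alive,v2)
Op 6: gossip N2<->N0 -> N2.N0=(alive,v1) N2.N1=(alive,v0) N2.N2=(alive,v2) | N0.N0=(alive,v1) N0.N1=(alive,v0) N0.N2=(alive,v2)
Op 7: N2 marks N0=dead -> (dead,v2)
Op 8: N1 marks N1=suspect -> (suspect,v1)
Op 9: N0 marks N1=alive -> (alive,v1)
Op 10: N0 marks N2=suspect -> (suspect,v3)
Op 11: N2 marks N1=suspect -> (suspect,v1)

Answer: N0=alive,1 N1=alive,1 N2=suspect,3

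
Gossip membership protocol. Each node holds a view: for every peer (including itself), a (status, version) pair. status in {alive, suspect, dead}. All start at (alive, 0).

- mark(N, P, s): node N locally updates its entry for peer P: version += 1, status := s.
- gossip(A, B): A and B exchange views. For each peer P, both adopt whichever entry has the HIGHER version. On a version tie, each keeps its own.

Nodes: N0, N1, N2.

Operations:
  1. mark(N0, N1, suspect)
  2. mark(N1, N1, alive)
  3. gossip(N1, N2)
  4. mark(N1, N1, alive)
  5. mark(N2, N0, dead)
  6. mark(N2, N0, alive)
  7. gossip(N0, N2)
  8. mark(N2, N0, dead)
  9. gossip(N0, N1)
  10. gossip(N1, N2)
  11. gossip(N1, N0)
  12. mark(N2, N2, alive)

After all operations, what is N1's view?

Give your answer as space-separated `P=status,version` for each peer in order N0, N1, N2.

Answer: N0=dead,3 N1=alive,2 N2=alive,0

Derivation:
Op 1: N0 marks N1=suspect -> (suspect,v1)
Op 2: N1 marks N1=alive -> (alive,v1)
Op 3: gossip N1<->N2 -> N1.N0=(alive,v0) N1.N1=(alive,v1) N1.N2=(alive,v0) | N2.N0=(alive,v0) N2.N1=(alive,v1) N2.N2=(alive,v0)
Op 4: N1 marks N1=alive -> (alive,v2)
Op 5: N2 marks N0=dead -> (dead,v1)
Op 6: N2 marks N0=alive -> (alive,v2)
Op 7: gossip N0<->N2 -> N0.N0=(alive,v2) N0.N1=(suspect,v1) N0.N2=(alive,v0) | N2.N0=(alive,v2) N2.N1=(alive,v1) N2.N2=(alive,v0)
Op 8: N2 marks N0=dead -> (dead,v3)
Op 9: gossip N0<->N1 -> N0.N0=(alive,v2) N0.N1=(alive,v2) N0.N2=(alive,v0) | N1.N0=(alive,v2) N1.N1=(alive,v2) N1.N2=(alive,v0)
Op 10: gossip N1<->N2 -> N1.N0=(dead,v3) N1.N1=(alive,v2) N1.N2=(alive,v0) | N2.N0=(dead,v3) N2.N1=(alive,v2) N2.N2=(alive,v0)
Op 11: gossip N1<->N0 -> N1.N0=(dead,v3) N1.N1=(alive,v2) N1.N2=(alive,v0) | N0.N0=(dead,v3) N0.N1=(alive,v2) N0.N2=(alive,v0)
Op 12: N2 marks N2=alive -> (alive,v1)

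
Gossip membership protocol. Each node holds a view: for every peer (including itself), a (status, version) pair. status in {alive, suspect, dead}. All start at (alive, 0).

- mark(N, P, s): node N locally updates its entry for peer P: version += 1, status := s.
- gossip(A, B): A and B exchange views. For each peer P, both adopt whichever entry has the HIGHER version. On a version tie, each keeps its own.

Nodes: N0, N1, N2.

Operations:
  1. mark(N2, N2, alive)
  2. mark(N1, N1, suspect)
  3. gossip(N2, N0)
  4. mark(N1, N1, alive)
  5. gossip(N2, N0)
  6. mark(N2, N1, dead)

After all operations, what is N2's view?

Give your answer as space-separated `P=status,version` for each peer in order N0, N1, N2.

Op 1: N2 marks N2=alive -> (alive,v1)
Op 2: N1 marks N1=suspect -> (suspect,v1)
Op 3: gossip N2<->N0 -> N2.N0=(alive,v0) N2.N1=(alive,v0) N2.N2=(alive,v1) | N0.N0=(alive,v0) N0.N1=(alive,v0) N0.N2=(alive,v1)
Op 4: N1 marks N1=alive -> (alive,v2)
Op 5: gossip N2<->N0 -> N2.N0=(alive,v0) N2.N1=(alive,v0) N2.N2=(alive,v1) | N0.N0=(alive,v0) N0.N1=(alive,v0) N0.N2=(alive,v1)
Op 6: N2 marks N1=dead -> (dead,v1)

Answer: N0=alive,0 N1=dead,1 N2=alive,1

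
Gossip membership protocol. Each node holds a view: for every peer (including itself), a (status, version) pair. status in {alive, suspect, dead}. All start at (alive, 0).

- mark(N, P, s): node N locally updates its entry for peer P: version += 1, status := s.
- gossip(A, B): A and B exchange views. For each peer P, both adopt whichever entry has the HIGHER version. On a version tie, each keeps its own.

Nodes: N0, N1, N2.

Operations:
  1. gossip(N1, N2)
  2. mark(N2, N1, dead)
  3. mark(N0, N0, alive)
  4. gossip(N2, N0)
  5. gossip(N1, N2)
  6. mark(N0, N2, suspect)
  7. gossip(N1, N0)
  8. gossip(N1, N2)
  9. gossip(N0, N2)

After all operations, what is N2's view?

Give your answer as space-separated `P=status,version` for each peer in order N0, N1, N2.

Answer: N0=alive,1 N1=dead,1 N2=suspect,1

Derivation:
Op 1: gossip N1<->N2 -> N1.N0=(alive,v0) N1.N1=(alive,v0) N1.N2=(alive,v0) | N2.N0=(alive,v0) N2.N1=(alive,v0) N2.N2=(alive,v0)
Op 2: N2 marks N1=dead -> (dead,v1)
Op 3: N0 marks N0=alive -> (alive,v1)
Op 4: gossip N2<->N0 -> N2.N0=(alive,v1) N2.N1=(dead,v1) N2.N2=(alive,v0) | N0.N0=(alive,v1) N0.N1=(dead,v1) N0.N2=(alive,v0)
Op 5: gossip N1<->N2 -> N1.N0=(alive,v1) N1.N1=(dead,v1) N1.N2=(alive,v0) | N2.N0=(alive,v1) N2.N1=(dead,v1) N2.N2=(alive,v0)
Op 6: N0 marks N2=suspect -> (suspect,v1)
Op 7: gossip N1<->N0 -> N1.N0=(alive,v1) N1.N1=(dead,v1) N1.N2=(suspect,v1) | N0.N0=(alive,v1) N0.N1=(dead,v1) N0.N2=(suspect,v1)
Op 8: gossip N1<->N2 -> N1.N0=(alive,v1) N1.N1=(dead,v1) N1.N2=(suspect,v1) | N2.N0=(alive,v1) N2.N1=(dead,v1) N2.N2=(suspect,v1)
Op 9: gossip N0<->N2 -> N0.N0=(alive,v1) N0.N1=(dead,v1) N0.N2=(suspect,v1) | N2.N0=(alive,v1) N2.N1=(dead,v1) N2.N2=(suspect,v1)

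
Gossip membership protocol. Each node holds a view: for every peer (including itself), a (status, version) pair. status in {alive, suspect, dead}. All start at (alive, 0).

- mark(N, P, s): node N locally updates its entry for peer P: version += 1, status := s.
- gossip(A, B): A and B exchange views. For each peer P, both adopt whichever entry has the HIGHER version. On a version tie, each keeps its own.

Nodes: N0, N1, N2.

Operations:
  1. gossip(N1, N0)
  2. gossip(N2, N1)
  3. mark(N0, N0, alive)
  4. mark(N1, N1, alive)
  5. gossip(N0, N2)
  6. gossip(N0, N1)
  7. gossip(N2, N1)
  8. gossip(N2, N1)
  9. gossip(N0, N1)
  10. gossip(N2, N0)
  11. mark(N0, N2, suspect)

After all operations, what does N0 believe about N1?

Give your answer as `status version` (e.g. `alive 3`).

Op 1: gossip N1<->N0 -> N1.N0=(alive,v0) N1.N1=(alive,v0) N1.N2=(alive,v0) | N0.N0=(alive,v0) N0.N1=(alive,v0) N0.N2=(alive,v0)
Op 2: gossip N2<->N1 -> N2.N0=(alive,v0) N2.N1=(alive,v0) N2.N2=(alive,v0) | N1.N0=(alive,v0) N1.N1=(alive,v0) N1.N2=(alive,v0)
Op 3: N0 marks N0=alive -> (alive,v1)
Op 4: N1 marks N1=alive -> (alive,v1)
Op 5: gossip N0<->N2 -> N0.N0=(alive,v1) N0.N1=(alive,v0) N0.N2=(alive,v0) | N2.N0=(alive,v1) N2.N1=(alive,v0) N2.N2=(alive,v0)
Op 6: gossip N0<->N1 -> N0.N0=(alive,v1) N0.N1=(alive,v1) N0.N2=(alive,v0) | N1.N0=(alive,v1) N1.N1=(alive,v1) N1.N2=(alive,v0)
Op 7: gossip N2<->N1 -> N2.N0=(alive,v1) N2.N1=(alive,v1) N2.N2=(alive,v0) | N1.N0=(alive,v1) N1.N1=(alive,v1) N1.N2=(alive,v0)
Op 8: gossip N2<->N1 -> N2.N0=(alive,v1) N2.N1=(alive,v1) N2.N2=(alive,v0) | N1.N0=(alive,v1) N1.N1=(alive,v1) N1.N2=(alive,v0)
Op 9: gossip N0<->N1 -> N0.N0=(alive,v1) N0.N1=(alive,v1) N0.N2=(alive,v0) | N1.N0=(alive,v1) N1.N1=(alive,v1) N1.N2=(alive,v0)
Op 10: gossip N2<->N0 -> N2.N0=(alive,v1) N2.N1=(alive,v1) N2.N2=(alive,v0) | N0.N0=(alive,v1) N0.N1=(alive,v1) N0.N2=(alive,v0)
Op 11: N0 marks N2=suspect -> (suspect,v1)

Answer: alive 1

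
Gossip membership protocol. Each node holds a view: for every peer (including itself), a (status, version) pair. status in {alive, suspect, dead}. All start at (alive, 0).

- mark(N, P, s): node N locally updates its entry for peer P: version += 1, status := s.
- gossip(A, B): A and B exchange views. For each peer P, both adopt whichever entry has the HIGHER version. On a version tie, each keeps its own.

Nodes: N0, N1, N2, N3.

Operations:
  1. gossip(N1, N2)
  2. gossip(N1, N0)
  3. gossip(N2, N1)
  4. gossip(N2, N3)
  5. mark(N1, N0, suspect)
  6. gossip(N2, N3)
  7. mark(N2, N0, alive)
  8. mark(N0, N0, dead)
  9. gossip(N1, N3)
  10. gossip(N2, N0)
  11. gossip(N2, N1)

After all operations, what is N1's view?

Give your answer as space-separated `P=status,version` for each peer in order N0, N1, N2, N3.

Answer: N0=suspect,1 N1=alive,0 N2=alive,0 N3=alive,0

Derivation:
Op 1: gossip N1<->N2 -> N1.N0=(alive,v0) N1.N1=(alive,v0) N1.N2=(alive,v0) N1.N3=(alive,v0) | N2.N0=(alive,v0) N2.N1=(alive,v0) N2.N2=(alive,v0) N2.N3=(alive,v0)
Op 2: gossip N1<->N0 -> N1.N0=(alive,v0) N1.N1=(alive,v0) N1.N2=(alive,v0) N1.N3=(alive,v0) | N0.N0=(alive,v0) N0.N1=(alive,v0) N0.N2=(alive,v0) N0.N3=(alive,v0)
Op 3: gossip N2<->N1 -> N2.N0=(alive,v0) N2.N1=(alive,v0) N2.N2=(alive,v0) N2.N3=(alive,v0) | N1.N0=(alive,v0) N1.N1=(alive,v0) N1.N2=(alive,v0) N1.N3=(alive,v0)
Op 4: gossip N2<->N3 -> N2.N0=(alive,v0) N2.N1=(alive,v0) N2.N2=(alive,v0) N2.N3=(alive,v0) | N3.N0=(alive,v0) N3.N1=(alive,v0) N3.N2=(alive,v0) N3.N3=(alive,v0)
Op 5: N1 marks N0=suspect -> (suspect,v1)
Op 6: gossip N2<->N3 -> N2.N0=(alive,v0) N2.N1=(alive,v0) N2.N2=(alive,v0) N2.N3=(alive,v0) | N3.N0=(alive,v0) N3.N1=(alive,v0) N3.N2=(alive,v0) N3.N3=(alive,v0)
Op 7: N2 marks N0=alive -> (alive,v1)
Op 8: N0 marks N0=dead -> (dead,v1)
Op 9: gossip N1<->N3 -> N1.N0=(suspect,v1) N1.N1=(alive,v0) N1.N2=(alive,v0) N1.N3=(alive,v0) | N3.N0=(suspect,v1) N3.N1=(alive,v0) N3.N2=(alive,v0) N3.N3=(alive,v0)
Op 10: gossip N2<->N0 -> N2.N0=(alive,v1) N2.N1=(alive,v0) N2.N2=(alive,v0) N2.N3=(alive,v0) | N0.N0=(dead,v1) N0.N1=(alive,v0) N0.N2=(alive,v0) N0.N3=(alive,v0)
Op 11: gossip N2<->N1 -> N2.N0=(alive,v1) N2.N1=(alive,v0) N2.N2=(alive,v0) N2.N3=(alive,v0) | N1.N0=(suspect,v1) N1.N1=(alive,v0) N1.N2=(alive,v0) N1.N3=(alive,v0)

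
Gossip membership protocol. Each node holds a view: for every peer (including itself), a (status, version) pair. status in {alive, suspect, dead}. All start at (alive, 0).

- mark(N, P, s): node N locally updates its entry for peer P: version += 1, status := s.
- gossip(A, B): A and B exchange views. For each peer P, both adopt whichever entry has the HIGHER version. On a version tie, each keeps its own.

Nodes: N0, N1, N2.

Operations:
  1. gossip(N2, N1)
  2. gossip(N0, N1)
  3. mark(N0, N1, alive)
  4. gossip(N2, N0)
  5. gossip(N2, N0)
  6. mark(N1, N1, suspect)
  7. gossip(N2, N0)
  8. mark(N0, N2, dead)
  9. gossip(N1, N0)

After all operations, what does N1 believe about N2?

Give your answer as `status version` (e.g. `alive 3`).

Op 1: gossip N2<->N1 -> N2.N0=(alive,v0) N2.N1=(alive,v0) N2.N2=(alive,v0) | N1.N0=(alive,v0) N1.N1=(alive,v0) N1.N2=(alive,v0)
Op 2: gossip N0<->N1 -> N0.N0=(alive,v0) N0.N1=(alive,v0) N0.N2=(alive,v0) | N1.N0=(alive,v0) N1.N1=(alive,v0) N1.N2=(alive,v0)
Op 3: N0 marks N1=alive -> (alive,v1)
Op 4: gossip N2<->N0 -> N2.N0=(alive,v0) N2.N1=(alive,v1) N2.N2=(alive,v0) | N0.N0=(alive,v0) N0.N1=(alive,v1) N0.N2=(alive,v0)
Op 5: gossip N2<->N0 -> N2.N0=(alive,v0) N2.N1=(alive,v1) N2.N2=(alive,v0) | N0.N0=(alive,v0) N0.N1=(alive,v1) N0.N2=(alive,v0)
Op 6: N1 marks N1=suspect -> (suspect,v1)
Op 7: gossip N2<->N0 -> N2.N0=(alive,v0) N2.N1=(alive,v1) N2.N2=(alive,v0) | N0.N0=(alive,v0) N0.N1=(alive,v1) N0.N2=(alive,v0)
Op 8: N0 marks N2=dead -> (dead,v1)
Op 9: gossip N1<->N0 -> N1.N0=(alive,v0) N1.N1=(suspect,v1) N1.N2=(dead,v1) | N0.N0=(alive,v0) N0.N1=(alive,v1) N0.N2=(dead,v1)

Answer: dead 1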